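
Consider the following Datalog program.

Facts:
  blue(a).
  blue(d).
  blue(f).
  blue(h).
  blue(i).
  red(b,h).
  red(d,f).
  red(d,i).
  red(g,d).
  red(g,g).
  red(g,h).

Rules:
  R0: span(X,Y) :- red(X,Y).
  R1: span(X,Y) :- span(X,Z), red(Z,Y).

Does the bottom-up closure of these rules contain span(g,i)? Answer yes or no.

round 1: derive span(b,h) via R0 from red(b,h)
round 1: derive span(d,f) via R0 from red(d,f)
round 1: derive span(d,i) via R0 from red(d,i)
round 1: derive span(g,d) via R0 from red(g,d)
round 1: derive span(g,g) via R0 from red(g,g)
round 1: derive span(g,h) via R0 from red(g,h)
round 2: derive span(g,f) via R1 from span(g,d), red(d,f)
round 2: derive span(g,i) via R1 from span(g,d), red(d,i)

yes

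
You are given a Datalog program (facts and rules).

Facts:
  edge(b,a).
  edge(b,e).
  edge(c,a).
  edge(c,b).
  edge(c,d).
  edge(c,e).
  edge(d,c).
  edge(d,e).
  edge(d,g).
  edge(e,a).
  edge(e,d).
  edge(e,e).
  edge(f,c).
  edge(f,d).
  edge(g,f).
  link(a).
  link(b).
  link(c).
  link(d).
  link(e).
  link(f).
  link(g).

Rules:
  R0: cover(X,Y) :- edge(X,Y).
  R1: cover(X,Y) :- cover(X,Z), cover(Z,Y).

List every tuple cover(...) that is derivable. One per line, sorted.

cover(b,a)
cover(b,b)
cover(b,c)
cover(b,d)
cover(b,e)
cover(b,f)
cover(b,g)
cover(c,a)
cover(c,b)
cover(c,c)
cover(c,d)
cover(c,e)
cover(c,f)
cover(c,g)
cover(d,a)
cover(d,b)
cover(d,c)
cover(d,d)
cover(d,e)
cover(d,f)
cover(d,g)
cover(e,a)
cover(e,b)
cover(e,c)
cover(e,d)
cover(e,e)
cover(e,f)
cover(e,g)
cover(f,a)
cover(f,b)
cover(f,c)
cover(f,d)
cover(f,e)
cover(f,f)
cover(f,g)
cover(g,a)
cover(g,b)
cover(g,c)
cover(g,d)
cover(g,e)
cover(g,f)
cover(g,g)

round 1: derive cover(b,a) via R0 from edge(b,a)
round 1: derive cover(b,e) via R0 from edge(b,e)
round 1: derive cover(c,a) via R0 from edge(c,a)
round 1: derive cover(c,b) via R0 from edge(c,b)
round 1: derive cover(c,d) via R0 from edge(c,d)
round 1: derive cover(c,e) via R0 from edge(c,e)
round 1: derive cover(d,c) via R0 from edge(d,c)
round 1: derive cover(d,e) via R0 from edge(d,e)
round 1: derive cover(d,g) via R0 from edge(d,g)
round 1: derive cover(e,a) via R0 from edge(e,a)
round 1: derive cover(e,d) via R0 from edge(e,d)
round 1: derive cover(e,e) via R0 from edge(e,e)
round 1: derive cover(f,c) via R0 from edge(f,c)
round 1: derive cover(f,d) via R0 from edge(f,d)
round 1: derive cover(g,f) via R0 from edge(g,f)
round 2: derive cover(b,d) via R1 from cover(b,e), cover(e,d)
round 2: derive cover(c,c) via R1 from cover(c,d), cover(d,c)
round 2: derive cover(c,g) via R1 from cover(c,d), cover(d,g)
round 2: derive cover(d,a) via R1 from cover(d,c), cover(c,a)
round 2: derive cover(d,b) via R1 from cover(d,c), cover(c,b)
round 2: derive cover(d,d) via R1 from cover(d,c), cover(c,d)
round 2: derive cover(d,f) via R1 from cover(d,g), cover(g,f)
round 2: derive cover(e,c) via R1 from cover(e,d), cover(d,c)
round 2: derive cover(e,g) via R1 from cover(e,d), cover(d,g)
round 2: derive cover(f,a) via R1 from cover(f,c), cover(c,a)
round 2: derive cover(f,b) via R1 from cover(f,c), cover(c,b)
round 2: derive cover(f,e) via R1 from cover(f,c), cover(c,e)
round 2: derive cover(f,g) via R1 from cover(f,d), cover(d,g)
round 2: derive cover(g,c) via R1 from cover(g,f), cover(f,c)
round 2: derive cover(g,d) via R1 from cover(g,f), cover(f,d)
round 3: derive cover(b,b) via R1 from cover(b,d), cover(d,b)
round 3: derive cover(b,c) via R1 from cover(b,d), cover(d,c)
round 3: derive cover(b,f) via R1 from cover(b,d), cover(d,f)
round 3: derive cover(b,g) via R1 from cover(b,d), cover(d,g)
round 3: derive cover(c,f) via R1 from cover(c,d), cover(d,f)
round 3: derive cover(e,b) via R1 from cover(e,c), cover(c,b)
round 3: derive cover(e,f) via R1 from cover(e,d), cover(d,f)
round 3: derive cover(f,f) via R1 from cover(f,d), cover(d,f)
round 3: derive cover(g,a) via R1 from cover(g,c), cover(c,a)
round 3: derive cover(g,b) via R1 from cover(g,c), cover(c,b)
round 3: derive cover(g,e) via R1 from cover(g,c), cover(c,e)
round 3: derive cover(g,g) via R1 from cover(g,c), cover(c,g)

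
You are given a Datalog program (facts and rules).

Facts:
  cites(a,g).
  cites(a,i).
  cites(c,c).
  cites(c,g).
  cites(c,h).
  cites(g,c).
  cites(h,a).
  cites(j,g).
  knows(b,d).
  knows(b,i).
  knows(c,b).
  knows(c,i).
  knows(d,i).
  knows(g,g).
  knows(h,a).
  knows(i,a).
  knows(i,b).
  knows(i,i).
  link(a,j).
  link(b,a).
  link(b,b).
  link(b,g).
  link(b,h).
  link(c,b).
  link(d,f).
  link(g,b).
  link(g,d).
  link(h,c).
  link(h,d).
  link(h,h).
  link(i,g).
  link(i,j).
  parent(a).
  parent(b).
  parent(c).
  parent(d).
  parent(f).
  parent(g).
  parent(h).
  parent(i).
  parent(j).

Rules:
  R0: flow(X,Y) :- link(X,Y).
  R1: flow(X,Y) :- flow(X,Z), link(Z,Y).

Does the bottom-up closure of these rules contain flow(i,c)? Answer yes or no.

round 1: derive flow(a,j) via R0 from link(a,j)
round 1: derive flow(b,a) via R0 from link(b,a)
round 1: derive flow(b,b) via R0 from link(b,b)
round 1: derive flow(b,g) via R0 from link(b,g)
round 1: derive flow(b,h) via R0 from link(b,h)
round 1: derive flow(c,b) via R0 from link(c,b)
round 1: derive flow(d,f) via R0 from link(d,f)
round 1: derive flow(g,b) via R0 from link(g,b)
round 1: derive flow(g,d) via R0 from link(g,d)
round 1: derive flow(h,c) via R0 from link(h,c)
round 1: derive flow(h,d) via R0 from link(h,d)
round 1: derive flow(h,h) via R0 from link(h,h)
round 1: derive flow(i,g) via R0 from link(i,g)
round 1: derive flow(i,j) via R0 from link(i,j)
round 2: derive flow(b,c) via R1 from flow(b,h), link(h,c)
round 2: derive flow(b,d) via R1 from flow(b,g), link(g,d)
round 2: derive flow(b,j) via R1 from flow(b,a), link(a,j)
round 2: derive flow(c,a) via R1 from flow(c,b), link(b,a)
round 2: derive flow(c,g) via R1 from flow(c,b), link(b,g)
round 2: derive flow(c,h) via R1 from flow(c,b), link(b,h)
round 2: derive flow(g,a) via R1 from flow(g,b), link(b,a)
round 2: derive flow(g,f) via R1 from flow(g,d), link(d,f)
round 2: derive flow(g,g) via R1 from flow(g,b), link(b,g)
round 2: derive flow(g,h) via R1 from flow(g,b), link(b,h)
round 2: derive flow(h,b) via R1 from flow(h,c), link(c,b)
round 2: derive flow(h,f) via R1 from flow(h,d), link(d,f)
round 2: derive flow(i,b) via R1 from flow(i,g), link(g,b)
round 2: derive flow(i,d) via R1 from flow(i,g), link(g,d)
round 3: derive flow(b,f) via R1 from flow(b,d), link(d,f)
round 3: derive flow(c,c) via R1 from flow(c,h), link(h,c)
round 3: derive flow(c,d) via R1 from flow(c,g), link(g,d)
round 3: derive flow(c,j) via R1 from flow(c,a), link(a,j)
round 3: derive flow(g,c) via R1 from flow(g,h), link(h,c)
round 3: derive flow(g,j) via R1 from flow(g,a), link(a,j)
round 3: derive flow(h,a) via R1 from flow(h,b), link(b,a)
round 3: derive flow(h,g) via R1 from flow(h,b), link(b,g)
round 3: derive flow(i,a) via R1 from flow(i,b), link(b,a)
round 3: derive flow(i,f) via R1 from flow(i,d), link(d,f)
round 3: derive flow(i,h) via R1 from flow(i,b), link(b,h)
round 4: derive flow(c,f) via R1 from flow(c,d), link(d,f)
round 4: derive flow(h,j) via R1 from flow(h,a), link(a,j)
round 4: derive flow(i,c) via R1 from flow(i,h), link(h,c)

yes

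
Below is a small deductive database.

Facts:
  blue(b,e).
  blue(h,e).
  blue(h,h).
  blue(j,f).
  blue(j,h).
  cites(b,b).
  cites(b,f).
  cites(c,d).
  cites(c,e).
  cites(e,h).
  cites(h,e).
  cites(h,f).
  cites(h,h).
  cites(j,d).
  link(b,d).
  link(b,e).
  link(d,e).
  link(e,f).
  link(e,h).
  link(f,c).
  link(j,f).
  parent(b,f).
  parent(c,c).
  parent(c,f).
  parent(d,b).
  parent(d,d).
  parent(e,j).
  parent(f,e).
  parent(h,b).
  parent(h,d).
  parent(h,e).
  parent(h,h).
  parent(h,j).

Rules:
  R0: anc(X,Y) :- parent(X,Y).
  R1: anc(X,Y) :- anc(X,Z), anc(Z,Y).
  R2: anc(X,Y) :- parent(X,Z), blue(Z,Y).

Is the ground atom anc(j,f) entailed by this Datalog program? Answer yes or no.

no

round 1: derive anc(b,f) via R0 from parent(b,f)
round 1: derive anc(c,c) via R0 from parent(c,c)
round 1: derive anc(c,f) via R0 from parent(c,f)
round 1: derive anc(d,b) via R0 from parent(d,b)
round 1: derive anc(d,d) via R0 from parent(d,d)
round 1: derive anc(e,j) via R0 from parent(e,j)
round 1: derive anc(f,e) via R0 from parent(f,e)
round 1: derive anc(h,b) via R0 from parent(h,b)
round 1: derive anc(h,d) via R0 from parent(h,d)
round 1: derive anc(h,e) via R0 from parent(h,e)
round 1: derive anc(h,h) via R0 from parent(h,h)
round 1: derive anc(h,j) via R0 from parent(h,j)
round 1: derive anc(d,e) via R2 from parent(d,b), blue(b,e)
round 1: derive anc(e,f) via R2 from parent(e,j), blue(j,f)
round 1: derive anc(e,h) via R2 from parent(e,j), blue(j,h)
round 1: derive anc(h,f) via R2 from parent(h,j), blue(j,f)
round 2: derive anc(b,e) via R1 from anc(b,f), anc(f,e)
round 2: derive anc(c,e) via R1 from anc(c,f), anc(f,e)
round 2: derive anc(d,f) via R1 from anc(d,b), anc(b,f)
round 2: derive anc(d,h) via R1 from anc(d,e), anc(e,h)
round 2: derive anc(d,j) via R1 from anc(d,e), anc(e,j)
round 2: derive anc(e,b) via R1 from anc(e,h), anc(h,b)
round 2: derive anc(e,d) via R1 from anc(e,h), anc(h,d)
round 2: derive anc(e,e) via R1 from anc(e,f), anc(f,e)
round 2: derive anc(f,f) via R1 from anc(f,e), anc(e,f)
round 2: derive anc(f,h) via R1 from anc(f,e), anc(e,h)
round 2: derive anc(f,j) via R1 from anc(f,e), anc(e,j)
round 3: derive anc(b,b) via R1 from anc(b,e), anc(e,b)
round 3: derive anc(b,d) via R1 from anc(b,e), anc(e,d)
round 3: derive anc(b,h) via R1 from anc(b,e), anc(e,h)
round 3: derive anc(b,j) via R1 from anc(b,e), anc(e,j)
round 3: derive anc(c,b) via R1 from anc(c,e), anc(e,b)
round 3: derive anc(c,d) via R1 from anc(c,e), anc(e,d)
round 3: derive anc(c,h) via R1 from anc(c,e), anc(e,h)
round 3: derive anc(c,j) via R1 from anc(c,e), anc(e,j)
round 3: derive anc(f,b) via R1 from anc(f,e), anc(e,b)
round 3: derive anc(f,d) via R1 from anc(f,e), anc(e,d)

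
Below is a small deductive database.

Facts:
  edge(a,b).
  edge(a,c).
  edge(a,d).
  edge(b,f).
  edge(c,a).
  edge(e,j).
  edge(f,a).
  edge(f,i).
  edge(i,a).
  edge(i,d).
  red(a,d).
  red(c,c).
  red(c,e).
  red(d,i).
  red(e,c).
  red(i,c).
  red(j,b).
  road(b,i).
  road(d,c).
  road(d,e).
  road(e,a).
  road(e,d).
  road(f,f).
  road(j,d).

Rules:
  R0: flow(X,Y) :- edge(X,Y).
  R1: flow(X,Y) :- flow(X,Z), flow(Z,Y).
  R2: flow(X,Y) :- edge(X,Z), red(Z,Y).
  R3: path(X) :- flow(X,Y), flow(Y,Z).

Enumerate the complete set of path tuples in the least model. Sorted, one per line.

round 1: derive flow(a,b) via R0 from edge(a,b)
round 1: derive flow(a,c) via R0 from edge(a,c)
round 1: derive flow(a,d) via R0 from edge(a,d)
round 1: derive flow(b,f) via R0 from edge(b,f)
round 1: derive flow(c,a) via R0 from edge(c,a)
round 1: derive flow(e,j) via R0 from edge(e,j)
round 1: derive flow(f,a) via R0 from edge(f,a)
round 1: derive flow(f,i) via R0 from edge(f,i)
round 1: derive flow(i,a) via R0 from edge(i,a)
round 1: derive flow(i,d) via R0 from edge(i,d)
round 1: derive flow(a,e) via R2 from edge(a,c), red(c,e)
round 1: derive flow(a,i) via R2 from edge(a,d), red(d,i)
round 1: derive flow(c,d) via R2 from edge(c,a), red(a,d)
round 1: derive flow(e,b) via R2 from edge(e,j), red(j,b)
round 1: derive flow(f,c) via R2 from edge(f,i), red(i,c)
round 1: derive flow(f,d) via R2 from edge(f,a), red(a,d)
round 1: derive flow(i,i) via R2 from edge(i,d), red(d,i)
round 2: derive flow(a,a) via R1 from flow(a,c), flow(c,a)
round 2: derive flow(a,f) via R1 from flow(a,b), flow(b,f)
round 2: derive flow(a,j) via R1 from flow(a,e), flow(e,j)
round 2: derive flow(b,a) via R1 from flow(b,f), flow(f,a)
round 2: derive flow(b,c) via R1 from flow(b,f), flow(f,c)
round 2: derive flow(b,d) via R1 from flow(b,f), flow(f,d)
round 2: derive flow(b,i) via R1 from flow(b,f), flow(f,i)
round 2: derive flow(c,b) via R1 from flow(c,a), flow(a,b)
round 2: derive flow(c,c) via R1 from flow(c,a), flow(a,c)
round 2: derive flow(c,e) via R1 from flow(c,a), flow(a,e)
round 2: derive flow(c,i) via R1 from flow(c,a), flow(a,i)
round 2: derive flow(e,f) via R1 from flow(e,b), flow(b,f)
round 2: derive flow(f,b) via R1 from flow(f,a), flow(a,b)
round 2: derive flow(f,e) via R1 from flow(f,a), flow(a,e)
round 2: derive flow(i,b) via R1 from flow(i,a), flow(a,b)
round 2: derive flow(i,c) via R1 from flow(i,a), flow(a,c)
round 2: derive flow(i,e) via R1 from flow(i,a), flow(a,e)
round 2: derive path(a) via R3 from flow(a,b), flow(b,f)
round 2: derive path(b) via R3 from flow(b,f), flow(f,a)
round 2: derive path(c) via R3 from flow(c,a), flow(a,b)
round 2: derive path(e) via R3 from flow(e,b), flow(b,f)
round 2: derive path(f) via R3 from flow(f,a), flow(a,b)
round 2: derive path(i) via R3 from flow(i,a), flow(a,b)
round 3: derive flow(b,b) via R1 from flow(b,a), flow(a,b)
round 3: derive flow(b,e) via R1 from flow(b,a), flow(a,e)
round 3: derive flow(b,j) via R1 from flow(b,a), flow(a,j)
round 3: derive flow(c,f) via R1 from flow(c,a), flow(a,f)
round 3: derive flow(c,j) via R1 from flow(c,a), flow(a,j)
round 3: derive flow(e,a) via R1 from flow(e,b), flow(b,a)
round 3: derive flow(e,c) via R1 from flow(e,b), flow(b,c)
round 3: derive flow(e,d) via R1 from flow(e,b), flow(b,d)
round 3: derive flow(e,e) via R1 from flow(e,f), flow(f,e)
round 3: derive flow(e,i) via R1 from flow(e,b), flow(b,i)
round 3: derive flow(f,f) via R1 from flow(f,a), flow(a,f)
round 3: derive flow(f,j) via R1 from flow(f,a), flow(a,j)
round 3: derive flow(i,f) via R1 from flow(i,a), flow(a,f)
round 3: derive flow(i,j) via R1 from flow(i,a), flow(a,j)

path(a)
path(b)
path(c)
path(e)
path(f)
path(i)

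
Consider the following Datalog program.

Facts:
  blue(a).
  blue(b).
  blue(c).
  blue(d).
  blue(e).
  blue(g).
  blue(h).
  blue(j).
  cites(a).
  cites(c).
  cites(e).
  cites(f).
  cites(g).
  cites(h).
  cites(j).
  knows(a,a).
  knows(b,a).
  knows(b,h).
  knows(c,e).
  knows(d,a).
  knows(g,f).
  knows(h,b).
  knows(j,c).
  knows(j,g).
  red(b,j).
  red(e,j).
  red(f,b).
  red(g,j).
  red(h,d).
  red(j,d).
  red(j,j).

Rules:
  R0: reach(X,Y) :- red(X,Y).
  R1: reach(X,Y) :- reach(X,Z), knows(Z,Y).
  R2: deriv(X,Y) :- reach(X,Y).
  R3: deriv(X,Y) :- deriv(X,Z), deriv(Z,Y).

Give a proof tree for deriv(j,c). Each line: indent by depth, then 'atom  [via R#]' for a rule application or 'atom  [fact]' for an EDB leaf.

round 1: derive reach(b,j) via R0 from red(b,j)
round 1: derive reach(e,j) via R0 from red(e,j)
round 1: derive reach(f,b) via R0 from red(f,b)
round 1: derive reach(g,j) via R0 from red(g,j)
round 1: derive reach(h,d) via R0 from red(h,d)
round 1: derive reach(j,d) via R0 from red(j,d)
round 1: derive reach(j,j) via R0 from red(j,j)
round 2: derive reach(b,c) via R1 from reach(b,j), knows(j,c)
round 2: derive reach(b,g) via R1 from reach(b,j), knows(j,g)
round 2: derive reach(e,c) via R1 from reach(e,j), knows(j,c)
round 2: derive reach(e,g) via R1 from reach(e,j), knows(j,g)
round 2: derive reach(f,a) via R1 from reach(f,b), knows(b,a)
round 2: derive reach(f,h) via R1 from reach(f,b), knows(b,h)
round 2: derive reach(g,c) via R1 from reach(g,j), knows(j,c)
round 2: derive reach(g,g) via R1 from reach(g,j), knows(j,g)
round 2: derive reach(h,a) via R1 from reach(h,d), knows(d,a)
round 2: derive reach(j,a) via R1 from reach(j,d), knows(d,a)
round 2: derive reach(j,c) via R1 from reach(j,j), knows(j,c)
round 2: derive reach(j,g) via R1 from reach(j,j), knows(j,g)
round 2: derive deriv(b,j) via R2 from reach(b,j)
round 2: derive deriv(e,j) via R2 from reach(e,j)
round 2: derive deriv(f,b) via R2 from reach(f,b)
round 2: derive deriv(g,j) via R2 from reach(g,j)
round 2: derive deriv(h,d) via R2 from reach(h,d)
round 2: derive deriv(j,d) via R2 from reach(j,d)
round 2: derive deriv(j,j) via R2 from reach(j,j)
round 3: derive reach(b,e) via R1 from reach(b,c), knows(c,e)
round 3: derive reach(b,f) via R1 from reach(b,g), knows(g,f)
round 3: derive reach(e,e) via R1 from reach(e,c), knows(c,e)
round 3: derive reach(e,f) via R1 from reach(e,g), knows(g,f)
round 3: derive reach(g,e) via R1 from reach(g,c), knows(c,e)
round 3: derive reach(g,f) via R1 from reach(g,g), knows(g,f)
round 3: derive reach(j,e) via R1 from reach(j,c), knows(c,e)
round 3: derive reach(j,f) via R1 from reach(j,g), knows(g,f)
round 3: derive deriv(b,c) via R2 from reach(b,c)
round 3: derive deriv(b,g) via R2 from reach(b,g)
round 3: derive deriv(e,c) via R2 from reach(e,c)
round 3: derive deriv(e,g) via R2 from reach(e,g)
round 3: derive deriv(f,a) via R2 from reach(f,a)
round 3: derive deriv(f,h) via R2 from reach(f,h)
round 3: derive deriv(g,c) via R2 from reach(g,c)
round 3: derive deriv(g,g) via R2 from reach(g,g)
round 3: derive deriv(h,a) via R2 from reach(h,a)
round 3: derive deriv(j,a) via R2 from reach(j,a)
round 3: derive deriv(j,c) via R2 from reach(j,c)
round 3: derive deriv(j,g) via R2 from reach(j,g)
round 3: derive deriv(b,d) via R3 from deriv(b,j), deriv(j,d)
round 3: derive deriv(e,d) via R3 from deriv(e,j), deriv(j,d)
round 3: derive deriv(f,j) via R3 from deriv(f,b), deriv(b,j)
round 3: derive deriv(g,d) via R3 from deriv(g,j), deriv(j,d)
round 4: derive deriv(b,e) via R2 from reach(b,e)
round 4: derive deriv(b,f) via R2 from reach(b,f)
round 4: derive deriv(e,e) via R2 from reach(e,e)
round 4: derive deriv(e,f) via R2 from reach(e,f)
round 4: derive deriv(g,e) via R2 from reach(g,e)
round 4: derive deriv(g,f) via R2 from reach(g,f)
round 4: derive deriv(j,e) via R2 from reach(j,e)
round 4: derive deriv(j,f) via R2 from reach(j,f)
round 4: derive deriv(b,a) via R3 from deriv(b,j), deriv(j,a)
round 4: derive deriv(e,a) via R3 from deriv(e,j), deriv(j,a)
round 4: derive deriv(f,c) via R3 from deriv(f,b), deriv(b,c)
round 4: derive deriv(f,d) via R3 from deriv(f,b), deriv(b,d)
round 4: derive deriv(f,g) via R3 from deriv(f,b), deriv(b,g)
round 4: derive deriv(g,a) via R3 from deriv(g,j), deriv(j,a)
round 5: derive deriv(b,b) via R3 from deriv(b,f), deriv(f,b)
round 5: derive deriv(b,h) via R3 from deriv(b,f), deriv(f,h)
round 5: derive deriv(e,b) via R3 from deriv(e,f), deriv(f,b)
round 5: derive deriv(e,h) via R3 from deriv(e,f), deriv(f,h)
round 5: derive deriv(f,e) via R3 from deriv(f,b), deriv(b,e)
round 5: derive deriv(f,f) via R3 from deriv(f,b), deriv(b,f)
round 5: derive deriv(g,b) via R3 from deriv(g,f), deriv(f,b)
round 5: derive deriv(g,h) via R3 from deriv(g,f), deriv(f,h)
round 5: derive deriv(j,b) via R3 from deriv(j,f), deriv(f,b)
round 5: derive deriv(j,h) via R3 from deriv(j,f), deriv(f,h)

deriv(j,c)  [via R2]
  reach(j,c)  [via R1]
    reach(j,j)  [via R0]
      red(j,j)  [fact]
    knows(j,c)  [fact]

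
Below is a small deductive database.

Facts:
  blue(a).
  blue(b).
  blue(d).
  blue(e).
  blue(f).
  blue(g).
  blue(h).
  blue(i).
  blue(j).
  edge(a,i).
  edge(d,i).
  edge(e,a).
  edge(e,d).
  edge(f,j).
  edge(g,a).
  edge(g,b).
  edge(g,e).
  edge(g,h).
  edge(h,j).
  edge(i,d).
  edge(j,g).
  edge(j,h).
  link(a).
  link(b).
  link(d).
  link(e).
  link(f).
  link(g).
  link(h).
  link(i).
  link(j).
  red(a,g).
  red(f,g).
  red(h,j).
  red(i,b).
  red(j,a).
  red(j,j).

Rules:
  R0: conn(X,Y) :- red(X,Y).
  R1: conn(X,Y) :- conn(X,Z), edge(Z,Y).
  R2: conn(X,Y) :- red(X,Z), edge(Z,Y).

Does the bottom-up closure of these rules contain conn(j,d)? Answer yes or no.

yes

round 1: derive conn(a,g) via R0 from red(a,g)
round 1: derive conn(f,g) via R0 from red(f,g)
round 1: derive conn(h,j) via R0 from red(h,j)
round 1: derive conn(i,b) via R0 from red(i,b)
round 1: derive conn(j,a) via R0 from red(j,a)
round 1: derive conn(j,j) via R0 from red(j,j)
round 1: derive conn(a,a) via R2 from red(a,g), edge(g,a)
round 1: derive conn(a,b) via R2 from red(a,g), edge(g,b)
round 1: derive conn(a,e) via R2 from red(a,g), edge(g,e)
round 1: derive conn(a,h) via R2 from red(a,g), edge(g,h)
round 1: derive conn(f,a) via R2 from red(f,g), edge(g,a)
round 1: derive conn(f,b) via R2 from red(f,g), edge(g,b)
round 1: derive conn(f,e) via R2 from red(f,g), edge(g,e)
round 1: derive conn(f,h) via R2 from red(f,g), edge(g,h)
round 1: derive conn(h,g) via R2 from red(h,j), edge(j,g)
round 1: derive conn(h,h) via R2 from red(h,j), edge(j,h)
round 1: derive conn(j,g) via R2 from red(j,j), edge(j,g)
round 1: derive conn(j,h) via R2 from red(j,j), edge(j,h)
round 1: derive conn(j,i) via R2 from red(j,a), edge(a,i)
round 2: derive conn(a,d) via R1 from conn(a,e), edge(e,d)
round 2: derive conn(a,i) via R1 from conn(a,a), edge(a,i)
round 2: derive conn(a,j) via R1 from conn(a,h), edge(h,j)
round 2: derive conn(f,d) via R1 from conn(f,e), edge(e,d)
round 2: derive conn(f,i) via R1 from conn(f,a), edge(a,i)
round 2: derive conn(f,j) via R1 from conn(f,h), edge(h,j)
round 2: derive conn(h,a) via R1 from conn(h,g), edge(g,a)
round 2: derive conn(h,b) via R1 from conn(h,g), edge(g,b)
round 2: derive conn(h,e) via R1 from conn(h,g), edge(g,e)
round 2: derive conn(j,b) via R1 from conn(j,g), edge(g,b)
round 2: derive conn(j,d) via R1 from conn(j,i), edge(i,d)
round 2: derive conn(j,e) via R1 from conn(j,g), edge(g,e)
round 3: derive conn(h,d) via R1 from conn(h,e), edge(e,d)
round 3: derive conn(h,i) via R1 from conn(h,a), edge(a,i)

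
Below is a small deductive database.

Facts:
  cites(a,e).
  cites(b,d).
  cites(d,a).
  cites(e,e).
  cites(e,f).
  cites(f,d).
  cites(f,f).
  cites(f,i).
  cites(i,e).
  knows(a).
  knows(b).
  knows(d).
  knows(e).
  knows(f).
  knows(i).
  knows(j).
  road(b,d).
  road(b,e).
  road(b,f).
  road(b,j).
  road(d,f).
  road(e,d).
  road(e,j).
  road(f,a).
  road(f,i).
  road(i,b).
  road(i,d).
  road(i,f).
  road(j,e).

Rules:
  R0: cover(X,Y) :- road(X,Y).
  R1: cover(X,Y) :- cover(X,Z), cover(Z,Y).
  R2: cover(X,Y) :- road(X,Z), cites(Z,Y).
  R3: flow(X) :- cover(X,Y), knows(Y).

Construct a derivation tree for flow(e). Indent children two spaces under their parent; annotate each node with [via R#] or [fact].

flow(e)  [via R3]
  cover(e,a)  [via R2]
    road(e,d)  [fact]
    cites(d,a)  [fact]
  knows(a)  [fact]

round 1: derive cover(b,d) via R0 from road(b,d)
round 1: derive cover(b,e) via R0 from road(b,e)
round 1: derive cover(b,f) via R0 from road(b,f)
round 1: derive cover(b,j) via R0 from road(b,j)
round 1: derive cover(d,f) via R0 from road(d,f)
round 1: derive cover(e,d) via R0 from road(e,d)
round 1: derive cover(e,j) via R0 from road(e,j)
round 1: derive cover(f,a) via R0 from road(f,a)
round 1: derive cover(f,i) via R0 from road(f,i)
round 1: derive cover(i,b) via R0 from road(i,b)
round 1: derive cover(i,d) via R0 from road(i,d)
round 1: derive cover(i,f) via R0 from road(i,f)
round 1: derive cover(j,e) via R0 from road(j,e)
round 1: derive cover(b,a) via R2 from road(b,d), cites(d,a)
round 1: derive cover(b,i) via R2 from road(b,f), cites(f,i)
round 1: derive cover(d,d) via R2 from road(d,f), cites(f,d)
round 1: derive cover(d,i) via R2 from road(d,f), cites(f,i)
round 1: derive cover(e,a) via R2 from road(e,d), cites(d,a)
round 1: derive cover(f,e) via R2 from road(f,a), cites(a,e)
round 1: derive cover(i,a) via R2 from road(i,d), cites(d,a)
round 1: derive cover(i,i) via R2 from road(i,f), cites(f,i)
round 1: derive cover(j,f) via R2 from road(j,e), cites(e,f)
round 2: derive cover(b,b) via R1 from cover(b,i), cover(i,b)
round 2: derive cover(d,a) via R1 from cover(d,f), cover(f,a)
round 2: derive cover(d,b) via R1 from cover(d,i), cover(i,b)
round 2: derive cover(d,e) via R1 from cover(d,f), cover(f,e)
round 2: derive cover(e,e) via R1 from cover(e,j), cover(j,e)
round 2: derive cover(e,f) via R1 from cover(e,d), cover(d,f)
round 2: derive cover(e,i) via R1 from cover(e,d), cover(d,i)
round 2: derive cover(f,b) via R1 from cover(f,i), cover(i,b)
round 2: derive cover(f,d) via R1 from cover(f,e), cover(e,d)
round 2: derive cover(f,f) via R1 from cover(f,i), cover(i,f)
round 2: derive cover(f,j) via R1 from cover(f,e), cover(e,j)
round 2: derive cover(i,e) via R1 from cover(i,b), cover(b,e)
round 2: derive cover(i,j) via R1 from cover(i,b), cover(b,j)
round 2: derive cover(j,a) via R1 from cover(j,e), cover(e,a)
round 2: derive cover(j,d) via R1 from cover(j,e), cover(e,d)
round 2: derive cover(j,i) via R1 from cover(j,f), cover(f,i)
round 2: derive cover(j,j) via R1 from cover(j,e), cover(e,j)
round 2: derive flow(b) via R3 from cover(b,a), knows(a)
round 2: derive flow(d) via R3 from cover(d,d), knows(d)
round 2: derive flow(e) via R3 from cover(e,a), knows(a)
round 2: derive flow(f) via R3 from cover(f,a), knows(a)
round 2: derive flow(i) via R3 from cover(i,a), knows(a)
round 2: derive flow(j) via R3 from cover(j,e), knows(e)
round 3: derive cover(d,j) via R1 from cover(d,b), cover(b,j)
round 3: derive cover(e,b) via R1 from cover(e,d), cover(d,b)
round 3: derive cover(j,b) via R1 from cover(j,d), cover(d,b)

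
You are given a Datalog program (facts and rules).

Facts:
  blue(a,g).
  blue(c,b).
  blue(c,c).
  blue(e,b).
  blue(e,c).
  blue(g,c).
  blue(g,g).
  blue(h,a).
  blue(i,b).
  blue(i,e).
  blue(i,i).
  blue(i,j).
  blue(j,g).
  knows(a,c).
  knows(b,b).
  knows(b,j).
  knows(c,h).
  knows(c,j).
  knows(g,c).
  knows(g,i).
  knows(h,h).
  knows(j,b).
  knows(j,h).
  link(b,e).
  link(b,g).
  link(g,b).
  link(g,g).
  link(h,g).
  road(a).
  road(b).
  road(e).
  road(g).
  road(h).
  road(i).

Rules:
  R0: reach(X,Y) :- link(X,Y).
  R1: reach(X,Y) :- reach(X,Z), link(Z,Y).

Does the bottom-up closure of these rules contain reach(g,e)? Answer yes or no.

round 1: derive reach(b,e) via R0 from link(b,e)
round 1: derive reach(b,g) via R0 from link(b,g)
round 1: derive reach(g,b) via R0 from link(g,b)
round 1: derive reach(g,g) via R0 from link(g,g)
round 1: derive reach(h,g) via R0 from link(h,g)
round 2: derive reach(b,b) via R1 from reach(b,g), link(g,b)
round 2: derive reach(g,e) via R1 from reach(g,b), link(b,e)
round 2: derive reach(h,b) via R1 from reach(h,g), link(g,b)
round 3: derive reach(h,e) via R1 from reach(h,b), link(b,e)

yes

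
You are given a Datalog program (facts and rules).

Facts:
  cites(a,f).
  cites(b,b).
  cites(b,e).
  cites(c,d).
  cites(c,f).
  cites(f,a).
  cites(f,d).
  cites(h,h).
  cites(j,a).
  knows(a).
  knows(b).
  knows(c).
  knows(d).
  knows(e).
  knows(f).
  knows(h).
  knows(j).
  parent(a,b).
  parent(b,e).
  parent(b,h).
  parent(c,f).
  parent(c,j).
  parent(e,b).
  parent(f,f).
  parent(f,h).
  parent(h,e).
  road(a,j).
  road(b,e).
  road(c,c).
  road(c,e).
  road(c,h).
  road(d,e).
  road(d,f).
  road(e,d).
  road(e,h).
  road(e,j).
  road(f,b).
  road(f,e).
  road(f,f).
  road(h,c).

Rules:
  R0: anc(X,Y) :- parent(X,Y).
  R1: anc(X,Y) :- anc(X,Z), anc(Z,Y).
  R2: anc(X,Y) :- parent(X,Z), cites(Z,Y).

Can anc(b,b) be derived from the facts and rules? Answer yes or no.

yes

round 1: derive anc(a,b) via R0 from parent(a,b)
round 1: derive anc(b,e) via R0 from parent(b,e)
round 1: derive anc(b,h) via R0 from parent(b,h)
round 1: derive anc(c,f) via R0 from parent(c,f)
round 1: derive anc(c,j) via R0 from parent(c,j)
round 1: derive anc(e,b) via R0 from parent(e,b)
round 1: derive anc(f,f) via R0 from parent(f,f)
round 1: derive anc(f,h) via R0 from parent(f,h)
round 1: derive anc(h,e) via R0 from parent(h,e)
round 1: derive anc(a,e) via R2 from parent(a,b), cites(b,e)
round 1: derive anc(c,a) via R2 from parent(c,f), cites(f,a)
round 1: derive anc(c,d) via R2 from parent(c,f), cites(f,d)
round 1: derive anc(e,e) via R2 from parent(e,b), cites(b,e)
round 1: derive anc(f,a) via R2 from parent(f,f), cites(f,a)
round 1: derive anc(f,d) via R2 from parent(f,f), cites(f,d)
round 2: derive anc(a,h) via R1 from anc(a,b), anc(b,h)
round 2: derive anc(b,b) via R1 from anc(b,e), anc(e,b)
round 2: derive anc(c,b) via R1 from anc(c,a), anc(a,b)
round 2: derive anc(c,e) via R1 from anc(c,a), anc(a,e)
round 2: derive anc(c,h) via R1 from anc(c,f), anc(f,h)
round 2: derive anc(e,h) via R1 from anc(e,b), anc(b,h)
round 2: derive anc(f,b) via R1 from anc(f,a), anc(a,b)
round 2: derive anc(f,e) via R1 from anc(f,a), anc(a,e)
round 2: derive anc(h,b) via R1 from anc(h,e), anc(e,b)
round 3: derive anc(h,h) via R1 from anc(h,b), anc(b,h)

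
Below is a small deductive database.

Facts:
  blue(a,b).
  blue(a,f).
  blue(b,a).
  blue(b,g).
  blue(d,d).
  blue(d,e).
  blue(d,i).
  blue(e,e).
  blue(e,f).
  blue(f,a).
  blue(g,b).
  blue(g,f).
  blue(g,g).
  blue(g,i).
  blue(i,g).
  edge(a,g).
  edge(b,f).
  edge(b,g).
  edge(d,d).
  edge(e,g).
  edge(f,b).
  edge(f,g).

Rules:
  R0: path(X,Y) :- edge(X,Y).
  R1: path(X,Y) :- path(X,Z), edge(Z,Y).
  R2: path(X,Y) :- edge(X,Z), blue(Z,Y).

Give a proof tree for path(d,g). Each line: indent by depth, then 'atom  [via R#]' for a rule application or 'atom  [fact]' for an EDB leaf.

round 1: derive path(a,g) via R0 from edge(a,g)
round 1: derive path(b,f) via R0 from edge(b,f)
round 1: derive path(b,g) via R0 from edge(b,g)
round 1: derive path(d,d) via R0 from edge(d,d)
round 1: derive path(e,g) via R0 from edge(e,g)
round 1: derive path(f,b) via R0 from edge(f,b)
round 1: derive path(f,g) via R0 from edge(f,g)
round 1: derive path(a,b) via R2 from edge(a,g), blue(g,b)
round 1: derive path(a,f) via R2 from edge(a,g), blue(g,f)
round 1: derive path(a,i) via R2 from edge(a,g), blue(g,i)
round 1: derive path(b,a) via R2 from edge(b,f), blue(f,a)
round 1: derive path(b,b) via R2 from edge(b,g), blue(g,b)
round 1: derive path(b,i) via R2 from edge(b,g), blue(g,i)
round 1: derive path(d,e) via R2 from edge(d,d), blue(d,e)
round 1: derive path(d,i) via R2 from edge(d,d), blue(d,i)
round 1: derive path(e,b) via R2 from edge(e,g), blue(g,b)
round 1: derive path(e,f) via R2 from edge(e,g), blue(g,f)
round 1: derive path(e,i) via R2 from edge(e,g), blue(g,i)
round 1: derive path(f,a) via R2 from edge(f,b), blue(b,a)
round 1: derive path(f,f) via R2 from edge(f,g), blue(g,f)
round 1: derive path(f,i) via R2 from edge(f,g), blue(g,i)
round 2: derive path(d,g) via R1 from path(d,e), edge(e,g)

path(d,g)  [via R1]
  path(d,e)  [via R2]
    edge(d,d)  [fact]
    blue(d,e)  [fact]
  edge(e,g)  [fact]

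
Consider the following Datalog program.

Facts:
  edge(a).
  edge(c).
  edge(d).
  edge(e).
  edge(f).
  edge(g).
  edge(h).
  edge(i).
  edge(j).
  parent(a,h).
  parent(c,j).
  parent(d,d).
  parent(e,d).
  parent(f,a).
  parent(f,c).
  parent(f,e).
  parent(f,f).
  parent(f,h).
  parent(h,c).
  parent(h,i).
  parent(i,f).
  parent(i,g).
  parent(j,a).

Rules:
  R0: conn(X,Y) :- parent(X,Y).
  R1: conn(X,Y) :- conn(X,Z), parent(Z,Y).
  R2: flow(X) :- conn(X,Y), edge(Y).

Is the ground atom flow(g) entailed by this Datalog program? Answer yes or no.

round 1: derive conn(a,h) via R0 from parent(a,h)
round 1: derive conn(c,j) via R0 from parent(c,j)
round 1: derive conn(d,d) via R0 from parent(d,d)
round 1: derive conn(e,d) via R0 from parent(e,d)
round 1: derive conn(f,a) via R0 from parent(f,a)
round 1: derive conn(f,c) via R0 from parent(f,c)
round 1: derive conn(f,e) via R0 from parent(f,e)
round 1: derive conn(f,f) via R0 from parent(f,f)
round 1: derive conn(f,h) via R0 from parent(f,h)
round 1: derive conn(h,c) via R0 from parent(h,c)
round 1: derive conn(h,i) via R0 from parent(h,i)
round 1: derive conn(i,f) via R0 from parent(i,f)
round 1: derive conn(i,g) via R0 from parent(i,g)
round 1: derive conn(j,a) via R0 from parent(j,a)
round 2: derive conn(a,c) via R1 from conn(a,h), parent(h,c)
round 2: derive conn(a,i) via R1 from conn(a,h), parent(h,i)
round 2: derive conn(c,a) via R1 from conn(c,j), parent(j,a)
round 2: derive conn(f,d) via R1 from conn(f,e), parent(e,d)
round 2: derive conn(f,i) via R1 from conn(f,h), parent(h,i)
round 2: derive conn(f,j) via R1 from conn(f,c), parent(c,j)
round 2: derive conn(h,f) via R1 from conn(h,i), parent(i,f)
round 2: derive conn(h,g) via R1 from conn(h,i), parent(i,g)
round 2: derive conn(h,j) via R1 from conn(h,c), parent(c,j)
round 2: derive conn(i,a) via R1 from conn(i,f), parent(f,a)
round 2: derive conn(i,c) via R1 from conn(i,f), parent(f,c)
round 2: derive conn(i,e) via R1 from conn(i,f), parent(f,e)
round 2: derive conn(i,h) via R1 from conn(i,f), parent(f,h)
round 2: derive conn(j,h) via R1 from conn(j,a), parent(a,h)
round 2: derive flow(a) via R2 from conn(a,h), edge(h)
round 2: derive flow(c) via R2 from conn(c,j), edge(j)
round 2: derive flow(d) via R2 from conn(d,d), edge(d)
round 2: derive flow(e) via R2 from conn(e,d), edge(d)
round 2: derive flow(f) via R2 from conn(f,a), edge(a)
round 2: derive flow(h) via R2 from conn(h,c), edge(c)
round 2: derive flow(i) via R2 from conn(i,f), edge(f)
round 2: derive flow(j) via R2 from conn(j,a), edge(a)
round 3: derive conn(a,f) via R1 from conn(a,i), parent(i,f)
round 3: derive conn(a,g) via R1 from conn(a,i), parent(i,g)
round 3: derive conn(a,j) via R1 from conn(a,c), parent(c,j)
round 3: derive conn(c,h) via R1 from conn(c,a), parent(a,h)
round 3: derive conn(f,g) via R1 from conn(f,i), parent(i,g)
round 3: derive conn(h,a) via R1 from conn(h,f), parent(f,a)
round 3: derive conn(h,e) via R1 from conn(h,f), parent(f,e)
round 3: derive conn(h,h) via R1 from conn(h,f), parent(f,h)
round 3: derive conn(i,d) via R1 from conn(i,e), parent(e,d)
round 3: derive conn(i,i) via R1 from conn(i,h), parent(h,i)
round 3: derive conn(i,j) via R1 from conn(i,c), parent(c,j)
round 3: derive conn(j,c) via R1 from conn(j,h), parent(h,c)
round 3: derive conn(j,i) via R1 from conn(j,h), parent(h,i)
round 4: derive conn(a,a) via R1 from conn(a,f), parent(f,a)
round 4: derive conn(a,e) via R1 from conn(a,f), parent(f,e)
round 4: derive conn(c,c) via R1 from conn(c,h), parent(h,c)
round 4: derive conn(c,i) via R1 from conn(c,h), parent(h,i)
round 4: derive conn(h,d) via R1 from conn(h,e), parent(e,d)
round 4: derive conn(j,f) via R1 from conn(j,i), parent(i,f)
round 4: derive conn(j,g) via R1 from conn(j,i), parent(i,g)
round 4: derive conn(j,j) via R1 from conn(j,c), parent(c,j)
round 5: derive conn(a,d) via R1 from conn(a,e), parent(e,d)
round 5: derive conn(c,f) via R1 from conn(c,i), parent(i,f)
round 5: derive conn(c,g) via R1 from conn(c,i), parent(i,g)
round 5: derive conn(j,e) via R1 from conn(j,f), parent(f,e)
round 6: derive conn(c,e) via R1 from conn(c,f), parent(f,e)
round 6: derive conn(j,d) via R1 from conn(j,e), parent(e,d)
round 7: derive conn(c,d) via R1 from conn(c,e), parent(e,d)

no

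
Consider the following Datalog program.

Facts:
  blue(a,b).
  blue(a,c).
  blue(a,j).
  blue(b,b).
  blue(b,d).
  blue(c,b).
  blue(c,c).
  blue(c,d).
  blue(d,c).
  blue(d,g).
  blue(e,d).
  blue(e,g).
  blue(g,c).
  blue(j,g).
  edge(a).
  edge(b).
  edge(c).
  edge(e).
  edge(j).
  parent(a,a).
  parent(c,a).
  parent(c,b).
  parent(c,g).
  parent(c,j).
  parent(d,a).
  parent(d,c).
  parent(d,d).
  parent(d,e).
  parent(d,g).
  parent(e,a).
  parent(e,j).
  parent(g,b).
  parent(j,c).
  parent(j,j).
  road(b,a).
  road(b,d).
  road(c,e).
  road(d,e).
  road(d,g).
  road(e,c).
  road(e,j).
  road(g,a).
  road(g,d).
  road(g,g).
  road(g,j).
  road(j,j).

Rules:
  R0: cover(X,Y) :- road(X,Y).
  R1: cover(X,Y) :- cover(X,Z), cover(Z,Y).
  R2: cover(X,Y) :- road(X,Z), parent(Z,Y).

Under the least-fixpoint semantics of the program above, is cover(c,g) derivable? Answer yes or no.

yes

round 1: derive cover(b,a) via R0 from road(b,a)
round 1: derive cover(b,d) via R0 from road(b,d)
round 1: derive cover(c,e) via R0 from road(c,e)
round 1: derive cover(d,e) via R0 from road(d,e)
round 1: derive cover(d,g) via R0 from road(d,g)
round 1: derive cover(e,c) via R0 from road(e,c)
round 1: derive cover(e,j) via R0 from road(e,j)
round 1: derive cover(g,a) via R0 from road(g,a)
round 1: derive cover(g,d) via R0 from road(g,d)
round 1: derive cover(g,g) via R0 from road(g,g)
round 1: derive cover(g,j) via R0 from road(g,j)
round 1: derive cover(j,j) via R0 from road(j,j)
round 1: derive cover(b,c) via R2 from road(b,d), parent(d,c)
round 1: derive cover(b,e) via R2 from road(b,d), parent(d,e)
round 1: derive cover(b,g) via R2 from road(b,d), parent(d,g)
round 1: derive cover(c,a) via R2 from road(c,e), parent(e,a)
round 1: derive cover(c,j) via R2 from road(c,e), parent(e,j)
round 1: derive cover(d,a) via R2 from road(d,e), parent(e,a)
round 1: derive cover(d,b) via R2 from road(d,g), parent(g,b)
round 1: derive cover(d,j) via R2 from road(d,e), parent(e,j)
round 1: derive cover(e,a) via R2 from road(e,c), parent(c,a)
round 1: derive cover(e,b) via R2 from road(e,c), parent(c,b)
round 1: derive cover(e,g) via R2 from road(e,c), parent(c,g)
round 1: derive cover(g,b) via R2 from road(g,g), parent(g,b)
round 1: derive cover(g,c) via R2 from road(g,d), parent(d,c)
round 1: derive cover(g,e) via R2 from road(g,d), parent(d,e)
round 1: derive cover(j,c) via R2 from road(j,j), parent(j,c)
round 2: derive cover(b,b) via R1 from cover(b,d), cover(d,b)
round 2: derive cover(b,j) via R1 from cover(b,c), cover(c,j)
round 2: derive cover(c,b) via R1 from cover(c,e), cover(e,b)
round 2: derive cover(c,c) via R1 from cover(c,e), cover(e,c)
round 2: derive cover(c,g) via R1 from cover(c,e), cover(e,g)
round 2: derive cover(d,c) via R1 from cover(d,b), cover(b,c)
round 2: derive cover(d,d) via R1 from cover(d,b), cover(b,d)
round 2: derive cover(e,d) via R1 from cover(e,b), cover(b,d)
round 2: derive cover(e,e) via R1 from cover(e,b), cover(b,e)
round 2: derive cover(j,a) via R1 from cover(j,c), cover(c,a)
round 2: derive cover(j,e) via R1 from cover(j,c), cover(c,e)
round 3: derive cover(c,d) via R1 from cover(c,b), cover(b,d)
round 3: derive cover(j,b) via R1 from cover(j,c), cover(c,b)
round 3: derive cover(j,d) via R1 from cover(j,e), cover(e,d)
round 3: derive cover(j,g) via R1 from cover(j,c), cover(c,g)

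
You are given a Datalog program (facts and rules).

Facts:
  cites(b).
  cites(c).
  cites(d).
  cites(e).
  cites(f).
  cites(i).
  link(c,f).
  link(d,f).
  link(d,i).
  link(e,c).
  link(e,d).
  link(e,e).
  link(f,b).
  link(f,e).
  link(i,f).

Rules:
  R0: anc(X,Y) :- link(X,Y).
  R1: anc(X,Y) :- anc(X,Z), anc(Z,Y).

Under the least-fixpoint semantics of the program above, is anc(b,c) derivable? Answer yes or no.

no

round 1: derive anc(c,f) via R0 from link(c,f)
round 1: derive anc(d,f) via R0 from link(d,f)
round 1: derive anc(d,i) via R0 from link(d,i)
round 1: derive anc(e,c) via R0 from link(e,c)
round 1: derive anc(e,d) via R0 from link(e,d)
round 1: derive anc(e,e) via R0 from link(e,e)
round 1: derive anc(f,b) via R0 from link(f,b)
round 1: derive anc(f,e) via R0 from link(f,e)
round 1: derive anc(i,f) via R0 from link(i,f)
round 2: derive anc(c,b) via R1 from anc(c,f), anc(f,b)
round 2: derive anc(c,e) via R1 from anc(c,f), anc(f,e)
round 2: derive anc(d,b) via R1 from anc(d,f), anc(f,b)
round 2: derive anc(d,e) via R1 from anc(d,f), anc(f,e)
round 2: derive anc(e,f) via R1 from anc(e,c), anc(c,f)
round 2: derive anc(e,i) via R1 from anc(e,d), anc(d,i)
round 2: derive anc(f,c) via R1 from anc(f,e), anc(e,c)
round 2: derive anc(f,d) via R1 from anc(f,e), anc(e,d)
round 2: derive anc(i,b) via R1 from anc(i,f), anc(f,b)
round 2: derive anc(i,e) via R1 from anc(i,f), anc(f,e)
round 3: derive anc(c,c) via R1 from anc(c,e), anc(e,c)
round 3: derive anc(c,d) via R1 from anc(c,e), anc(e,d)
round 3: derive anc(c,i) via R1 from anc(c,e), anc(e,i)
round 3: derive anc(d,c) via R1 from anc(d,e), anc(e,c)
round 3: derive anc(d,d) via R1 from anc(d,e), anc(e,d)
round 3: derive anc(e,b) via R1 from anc(e,c), anc(c,b)
round 3: derive anc(f,f) via R1 from anc(f,c), anc(c,f)
round 3: derive anc(f,i) via R1 from anc(f,d), anc(d,i)
round 3: derive anc(i,c) via R1 from anc(i,e), anc(e,c)
round 3: derive anc(i,d) via R1 from anc(i,e), anc(e,d)
round 3: derive anc(i,i) via R1 from anc(i,e), anc(e,i)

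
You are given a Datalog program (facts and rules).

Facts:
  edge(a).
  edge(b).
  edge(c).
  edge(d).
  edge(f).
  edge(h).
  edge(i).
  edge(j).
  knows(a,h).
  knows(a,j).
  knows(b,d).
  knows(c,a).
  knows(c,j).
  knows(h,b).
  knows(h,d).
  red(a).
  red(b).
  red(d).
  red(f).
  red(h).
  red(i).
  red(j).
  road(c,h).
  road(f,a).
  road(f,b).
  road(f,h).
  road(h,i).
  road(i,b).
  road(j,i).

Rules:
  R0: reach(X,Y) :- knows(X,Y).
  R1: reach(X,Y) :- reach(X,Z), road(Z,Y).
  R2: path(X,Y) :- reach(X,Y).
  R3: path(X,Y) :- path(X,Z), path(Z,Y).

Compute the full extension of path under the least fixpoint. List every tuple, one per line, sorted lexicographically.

round 1: derive reach(a,h) via R0 from knows(a,h)
round 1: derive reach(a,j) via R0 from knows(a,j)
round 1: derive reach(b,d) via R0 from knows(b,d)
round 1: derive reach(c,a) via R0 from knows(c,a)
round 1: derive reach(c,j) via R0 from knows(c,j)
round 1: derive reach(h,b) via R0 from knows(h,b)
round 1: derive reach(h,d) via R0 from knows(h,d)
round 2: derive reach(a,i) via R1 from reach(a,h), road(h,i)
round 2: derive reach(c,i) via R1 from reach(c,j), road(j,i)
round 2: derive path(a,h) via R2 from reach(a,h)
round 2: derive path(a,j) via R2 from reach(a,j)
round 2: derive path(b,d) via R2 from reach(b,d)
round 2: derive path(c,a) via R2 from reach(c,a)
round 2: derive path(c,j) via R2 from reach(c,j)
round 2: derive path(h,b) via R2 from reach(h,b)
round 2: derive path(h,d) via R2 from reach(h,d)
round 3: derive reach(a,b) via R1 from reach(a,i), road(i,b)
round 3: derive reach(c,b) via R1 from reach(c,i), road(i,b)
round 3: derive path(a,i) via R2 from reach(a,i)
round 3: derive path(c,i) via R2 from reach(c,i)
round 3: derive path(a,b) via R3 from path(a,h), path(h,b)
round 3: derive path(a,d) via R3 from path(a,h), path(h,d)
round 3: derive path(c,h) via R3 from path(c,a), path(a,h)
round 4: derive path(c,b) via R2 from reach(c,b)
round 4: derive path(c,d) via R3 from path(c,a), path(a,d)

path(a,b)
path(a,d)
path(a,h)
path(a,i)
path(a,j)
path(b,d)
path(c,a)
path(c,b)
path(c,d)
path(c,h)
path(c,i)
path(c,j)
path(h,b)
path(h,d)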